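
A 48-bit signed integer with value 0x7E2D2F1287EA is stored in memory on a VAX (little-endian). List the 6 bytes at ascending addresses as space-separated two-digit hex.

Split into bytes (most-significant first): 7E 2D 2F 12 87 EA.
Little-endian stores the least-significant byte at the lowest address.
So at ascending addresses the bytes are EA 87 12 2F 2D 7E.

EA 87 12 2F 2D 7E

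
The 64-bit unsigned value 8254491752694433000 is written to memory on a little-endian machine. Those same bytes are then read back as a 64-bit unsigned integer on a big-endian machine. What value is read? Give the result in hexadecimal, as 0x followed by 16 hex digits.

8254491752694433000 in 64-bit hexadecimal is 0x728DD883D0BE44E8.
Stored little-endian, the bytes at ascending addresses are E8 44 BE D0 83 D8 8D 72.
Read back as big-endian, the last byte is least significant, giving 0xE844BED083D88D72.

0xE844BED083D88D72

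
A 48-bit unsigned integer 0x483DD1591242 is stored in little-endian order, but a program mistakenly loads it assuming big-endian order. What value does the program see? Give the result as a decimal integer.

72646583729480

Stored little-endian, the bytes at ascending addresses are 42 12 59 D1 3D 48.
Read back as big-endian, the last byte is least significant, giving 0x421259D13D48.
0x421259D13D48 = 72646583729480.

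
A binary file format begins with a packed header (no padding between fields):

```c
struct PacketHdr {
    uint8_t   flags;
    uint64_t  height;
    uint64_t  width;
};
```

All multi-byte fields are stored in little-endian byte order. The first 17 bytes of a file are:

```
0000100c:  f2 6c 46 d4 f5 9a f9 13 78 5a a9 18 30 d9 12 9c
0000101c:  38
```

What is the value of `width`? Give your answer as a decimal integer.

4079156086514952538

`width` follows `flags` (1 B), `height` (8 B), so it starts at offset 1 + 8 = 9 and occupies 8 bytes.
Bytes at offsets 9..16: 5A A9 18 30 D9 12 9C 38.
Little-endian stores the least-significant byte at the lowest address.
Reassemble most-significant byte first: 38 9C 12 D9 30 18 A9 5A → 0x389C12D93018A95A.
0x389C12D93018A95A = 4079156086514952538.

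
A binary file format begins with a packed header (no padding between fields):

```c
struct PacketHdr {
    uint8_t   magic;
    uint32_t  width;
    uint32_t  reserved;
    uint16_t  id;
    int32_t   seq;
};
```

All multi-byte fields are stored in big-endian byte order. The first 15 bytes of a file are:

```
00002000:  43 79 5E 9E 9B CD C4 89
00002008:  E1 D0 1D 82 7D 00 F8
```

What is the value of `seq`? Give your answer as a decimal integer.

`seq` follows `magic` (1 B), `width` (4 B), `reserved` (4 B), `id` (2 B), so it starts at offset 1 + 4 + 4 + 2 = 11 and occupies 4 bytes.
Bytes at offsets 11..14: 82 7D 00 F8.
Big-endian stores the most-significant byte at the lowest address.
The bytes are already most-significant first: 0x827D00F8.
Top bit is set, so as a signed 32-bit value this is 0x827D00F8 − 2^32 = -2105736968.

-2105736968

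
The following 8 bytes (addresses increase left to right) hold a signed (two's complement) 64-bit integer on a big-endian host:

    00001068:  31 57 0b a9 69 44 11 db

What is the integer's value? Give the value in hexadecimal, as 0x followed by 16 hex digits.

0x31570BA9694411DB

Big-endian stores the most-significant byte at the lowest address.
The bytes are already most-significant first: 0x31570BA9694411DB.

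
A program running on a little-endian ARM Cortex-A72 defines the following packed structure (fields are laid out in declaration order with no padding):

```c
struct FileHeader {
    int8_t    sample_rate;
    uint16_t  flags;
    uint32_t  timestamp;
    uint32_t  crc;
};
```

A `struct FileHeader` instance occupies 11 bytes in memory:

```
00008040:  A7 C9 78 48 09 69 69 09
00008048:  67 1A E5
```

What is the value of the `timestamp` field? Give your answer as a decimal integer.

`timestamp` follows `sample_rate` (1 B), `flags` (2 B), so it starts at offset 1 + 2 = 3 and occupies 4 bytes.
Bytes at offsets 3..6: 48 09 69 69.
Little-endian stores the least-significant byte at the lowest address.
Reassemble most-significant byte first: 69 69 09 48 → 0x69690948.
0x69690948 = 1768491336.

1768491336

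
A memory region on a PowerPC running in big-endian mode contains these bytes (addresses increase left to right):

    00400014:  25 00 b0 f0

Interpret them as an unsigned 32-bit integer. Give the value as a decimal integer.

In big-endian order the high byte comes first in memory.
The bytes are already most-significant first: 0x2500B0F0.
0x2500B0F0 = 620802288.

620802288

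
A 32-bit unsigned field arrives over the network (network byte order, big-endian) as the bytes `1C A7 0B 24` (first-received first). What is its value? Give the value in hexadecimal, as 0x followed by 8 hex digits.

In big-endian order the high byte comes first in memory.
The bytes are already most-significant first: 0x1CA70B24.

0x1CA70B24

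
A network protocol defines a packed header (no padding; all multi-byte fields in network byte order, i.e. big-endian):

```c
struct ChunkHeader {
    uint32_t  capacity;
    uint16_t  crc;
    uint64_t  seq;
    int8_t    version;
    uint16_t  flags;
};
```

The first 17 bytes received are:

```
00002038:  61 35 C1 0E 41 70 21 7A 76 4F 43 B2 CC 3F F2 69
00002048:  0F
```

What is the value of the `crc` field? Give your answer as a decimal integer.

`crc` follows `capacity` (4 bytes), so it starts at byte offset 4 and occupies 2 bytes.
Bytes at offsets 4..5: 41 70.
Big-endian stores the most-significant byte at the lowest address.
The bytes are already most-significant first: 0x4170.
0x4170 = 16752.

16752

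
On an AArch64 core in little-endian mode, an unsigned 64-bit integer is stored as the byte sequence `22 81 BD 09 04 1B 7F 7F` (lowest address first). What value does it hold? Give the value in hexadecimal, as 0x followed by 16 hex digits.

Little-endian: lowest address holds the least-significant byte.
Reassemble most-significant byte first: 7F 7F 1B 04 09 BD 81 22 → 0x7F7F1B0409BD8122.

0x7F7F1B0409BD8122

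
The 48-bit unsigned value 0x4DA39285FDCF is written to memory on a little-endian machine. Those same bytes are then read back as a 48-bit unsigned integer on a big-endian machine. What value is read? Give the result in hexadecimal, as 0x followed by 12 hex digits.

0xCFFD8592A34D

Stored little-endian, the bytes at ascending addresses are CF FD 85 92 A3 4D.
Read back as big-endian, the last byte is least significant, giving 0xCFFD8592A34D.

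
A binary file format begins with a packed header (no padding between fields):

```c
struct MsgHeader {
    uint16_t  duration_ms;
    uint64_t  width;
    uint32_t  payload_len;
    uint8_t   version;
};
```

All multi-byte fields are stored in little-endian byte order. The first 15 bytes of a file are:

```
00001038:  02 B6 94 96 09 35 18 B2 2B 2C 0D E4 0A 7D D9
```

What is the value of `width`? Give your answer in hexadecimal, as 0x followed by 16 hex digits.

0x2C2BB21835099694

`width` follows `duration_ms` (2 bytes), so it starts at byte offset 2 and occupies 8 bytes.
Bytes at offsets 2..9: 94 96 09 35 18 B2 2B 2C.
In little-endian order the low byte comes first in memory.
Reassemble most-significant byte first: 2C 2B B2 18 35 09 96 94 → 0x2C2BB21835099694.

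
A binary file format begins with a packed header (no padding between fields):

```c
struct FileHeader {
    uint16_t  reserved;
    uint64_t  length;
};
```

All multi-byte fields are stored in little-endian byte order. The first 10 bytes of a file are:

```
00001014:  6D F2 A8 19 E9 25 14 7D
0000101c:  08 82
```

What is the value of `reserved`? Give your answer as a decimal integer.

62061

`reserved` is the first field, at byte offset 0, occupying 2 bytes.
Bytes at offsets 0..1: 6D F2.
Little-endian: lowest address holds the least-significant byte.
Reassemble most-significant byte first: F2 6D → 0xF26D.
0xF26D = 62061.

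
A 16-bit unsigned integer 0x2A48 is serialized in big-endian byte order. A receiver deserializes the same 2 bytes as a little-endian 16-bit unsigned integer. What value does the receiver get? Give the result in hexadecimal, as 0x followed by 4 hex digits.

Stored big-endian, the bytes at ascending addresses are 2A 48.
Read back as little-endian, the first byte is least significant, giving 0x482A.

0x482A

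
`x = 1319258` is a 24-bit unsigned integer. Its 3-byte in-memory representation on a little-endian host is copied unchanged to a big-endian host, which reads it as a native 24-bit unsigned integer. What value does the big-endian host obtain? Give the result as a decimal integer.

1319258 in 24-bit hexadecimal is 0x14215A.
Stored little-endian, the bytes at ascending addresses are 5A 21 14.
Read back as big-endian, the last byte is least significant, giving 0x5A2114.
0x5A2114 = 5906708.

5906708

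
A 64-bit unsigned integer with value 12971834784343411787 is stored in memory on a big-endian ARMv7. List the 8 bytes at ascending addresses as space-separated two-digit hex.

12971834784343411787 in hexadecimal, padded to 64 bits, is 0xB405370235D84C4B.
Split into bytes (most-significant first): B4 05 37 02 35 D8 4C 4B.
In big-endian order the high byte comes first in memory.
So the memory order matches the most-significant-first order: B4 05 37 02 35 D8 4C 4B.

B4 05 37 02 35 D8 4C 4B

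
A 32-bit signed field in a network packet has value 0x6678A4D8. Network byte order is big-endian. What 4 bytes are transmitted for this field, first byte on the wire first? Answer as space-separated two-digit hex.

66 78 A4 D8

Split into bytes (most-significant first): 66 78 A4 D8.
Big-endian stores the most-significant byte at the lowest address.
So the memory order matches the most-significant-first order: 66 78 A4 D8.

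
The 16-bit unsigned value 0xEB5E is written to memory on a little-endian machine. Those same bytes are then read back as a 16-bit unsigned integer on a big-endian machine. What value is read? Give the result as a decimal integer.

Stored little-endian, the bytes at ascending addresses are 5E EB.
Read back as big-endian, the last byte is least significant, giving 0x5EEB.
0x5EEB = 24299.

24299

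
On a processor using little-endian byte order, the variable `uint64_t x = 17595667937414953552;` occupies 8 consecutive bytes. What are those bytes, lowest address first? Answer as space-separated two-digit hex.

17595667937414953552 in hexadecimal, padded to 64 bits, is 0xF4305EC363593A50.
Split into bytes (most-significant first): F4 30 5E C3 63 59 3A 50.
Little-endian: lowest address holds the least-significant byte.
So at ascending addresses the bytes are 50 3A 59 63 C3 5E 30 F4.

50 3A 59 63 C3 5E 30 F4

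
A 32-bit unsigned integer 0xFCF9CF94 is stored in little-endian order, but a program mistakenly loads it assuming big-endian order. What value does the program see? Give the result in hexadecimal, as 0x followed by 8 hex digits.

0x94CFF9FC

Stored little-endian, the bytes at ascending addresses are 94 CF F9 FC.
Read back as big-endian, the last byte is least significant, giving 0x94CFF9FC.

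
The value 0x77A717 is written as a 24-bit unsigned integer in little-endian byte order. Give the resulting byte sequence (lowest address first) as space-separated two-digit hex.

Split into bytes (most-significant first): 77 A7 17.
Little-endian stores the least-significant byte at the lowest address.
So at ascending addresses the bytes are 17 A7 77.

17 A7 77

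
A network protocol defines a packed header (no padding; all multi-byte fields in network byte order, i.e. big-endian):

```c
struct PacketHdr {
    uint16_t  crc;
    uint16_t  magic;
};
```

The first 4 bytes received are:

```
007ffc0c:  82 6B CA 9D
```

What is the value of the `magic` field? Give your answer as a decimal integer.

51869

`magic` follows `crc` (2 bytes), so it starts at byte offset 2 and occupies 2 bytes.
Bytes at offsets 2..3: CA 9D.
Big-endian: lowest address holds the most-significant byte.
The bytes are already most-significant first: 0xCA9D.
0xCA9D = 51869.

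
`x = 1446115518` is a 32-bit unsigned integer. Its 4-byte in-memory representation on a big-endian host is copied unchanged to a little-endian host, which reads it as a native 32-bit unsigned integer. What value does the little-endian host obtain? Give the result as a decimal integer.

3203936598

1446115518 in 32-bit hexadecimal is 0x5631F8BE.
Stored big-endian, the bytes at ascending addresses are 56 31 F8 BE.
Read back as little-endian, the first byte is least significant, giving 0xBEF83156.
0xBEF83156 = 3203936598.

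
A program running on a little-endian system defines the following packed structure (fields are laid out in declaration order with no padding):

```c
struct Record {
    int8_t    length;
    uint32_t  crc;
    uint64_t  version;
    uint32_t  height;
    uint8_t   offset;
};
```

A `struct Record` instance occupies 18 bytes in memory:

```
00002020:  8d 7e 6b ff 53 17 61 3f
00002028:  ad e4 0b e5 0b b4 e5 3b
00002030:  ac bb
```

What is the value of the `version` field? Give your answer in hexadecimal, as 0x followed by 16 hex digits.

0x0BE50BE4AD3F6117

`version` follows `length` (1 B), `crc` (4 B), so it starts at offset 1 + 4 = 5 and occupies 8 bytes.
Bytes at offsets 5..12: 17 61 3F AD E4 0B E5 0B.
Little-endian: lowest address holds the least-significant byte.
Reassemble most-significant byte first: 0B E5 0B E4 AD 3F 61 17 → 0x0BE50BE4AD3F6117.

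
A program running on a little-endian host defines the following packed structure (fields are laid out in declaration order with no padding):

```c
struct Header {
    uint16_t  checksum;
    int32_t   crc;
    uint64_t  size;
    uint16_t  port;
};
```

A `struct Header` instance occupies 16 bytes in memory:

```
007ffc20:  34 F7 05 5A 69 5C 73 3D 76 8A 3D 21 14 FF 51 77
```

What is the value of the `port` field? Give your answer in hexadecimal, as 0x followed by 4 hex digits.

`port` follows `checksum` (2 B), `crc` (4 B), `size` (8 B), so it starts at offset 2 + 4 + 8 = 14 and occupies 2 bytes.
Bytes at offsets 14..15: 51 77.
Little-endian: lowest address holds the least-significant byte.
Reassemble most-significant byte first: 77 51 → 0x7751.

0x7751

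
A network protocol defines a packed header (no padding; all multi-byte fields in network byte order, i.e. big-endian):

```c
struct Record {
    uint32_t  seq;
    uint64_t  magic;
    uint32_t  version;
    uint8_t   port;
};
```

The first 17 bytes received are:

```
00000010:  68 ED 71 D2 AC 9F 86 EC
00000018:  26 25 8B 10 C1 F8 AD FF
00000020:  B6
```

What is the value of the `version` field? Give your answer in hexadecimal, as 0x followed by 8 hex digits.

`version` follows `seq` (4 B), `magic` (8 B), so it starts at offset 4 + 8 = 12 and occupies 4 bytes.
Bytes at offsets 12..15: C1 F8 AD FF.
Big-endian: lowest address holds the most-significant byte.
The bytes are already most-significant first: 0xC1F8ADFF.

0xC1F8ADFF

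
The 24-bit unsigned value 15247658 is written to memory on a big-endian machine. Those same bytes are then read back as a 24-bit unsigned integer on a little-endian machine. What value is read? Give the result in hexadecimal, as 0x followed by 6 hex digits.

15247658 in 24-bit hexadecimal is 0xE8A92A.
Stored big-endian, the bytes at ascending addresses are E8 A9 2A.
Read back as little-endian, the first byte is least significant, giving 0x2AA9E8.

0x2AA9E8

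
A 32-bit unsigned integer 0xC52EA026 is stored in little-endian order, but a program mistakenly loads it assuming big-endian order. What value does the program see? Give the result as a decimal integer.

648031941

Stored little-endian, the bytes at ascending addresses are 26 A0 2E C5.
Read back as big-endian, the last byte is least significant, giving 0x26A02EC5.
0x26A02EC5 = 648031941.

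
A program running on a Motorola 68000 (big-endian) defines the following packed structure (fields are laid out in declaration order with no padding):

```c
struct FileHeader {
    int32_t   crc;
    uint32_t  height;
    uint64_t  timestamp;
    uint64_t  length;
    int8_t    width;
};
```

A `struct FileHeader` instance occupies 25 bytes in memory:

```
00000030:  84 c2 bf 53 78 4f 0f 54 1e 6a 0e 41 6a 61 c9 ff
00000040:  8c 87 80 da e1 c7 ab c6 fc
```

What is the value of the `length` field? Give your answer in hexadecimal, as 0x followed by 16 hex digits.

0x8C8780DAE1C7ABC6

`length` follows `crc` (4 B), `height` (4 B), `timestamp` (8 B), so it starts at offset 4 + 4 + 8 = 16 and occupies 8 bytes.
Bytes at offsets 16..23: 8C 87 80 DA E1 C7 AB C6.
Big-endian stores the most-significant byte at the lowest address.
The bytes are already most-significant first: 0x8C8780DAE1C7ABC6.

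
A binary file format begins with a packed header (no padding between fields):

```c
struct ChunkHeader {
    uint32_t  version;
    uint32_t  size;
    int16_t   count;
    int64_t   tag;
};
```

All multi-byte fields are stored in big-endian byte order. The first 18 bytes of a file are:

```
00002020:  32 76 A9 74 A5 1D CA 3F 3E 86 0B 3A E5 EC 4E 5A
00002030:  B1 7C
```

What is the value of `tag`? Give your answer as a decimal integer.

`tag` follows `version` (4 B), `size` (4 B), `count` (2 B), so it starts at offset 4 + 4 + 2 = 10 and occupies 8 bytes.
Bytes at offsets 10..17: 0B 3A E5 EC 4E 5A B1 7C.
In big-endian order the high byte comes first in memory.
The bytes are already most-significant first: 0x0B3AE5EC4E5AB17C.
0x0B3AE5EC4E5AB17C = 809211886156034428.

809211886156034428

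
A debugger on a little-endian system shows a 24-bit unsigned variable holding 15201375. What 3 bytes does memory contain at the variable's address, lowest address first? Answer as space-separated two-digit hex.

15201375 in hexadecimal, padded to 24 bits, is 0xE7F45F.
Split into bytes (most-significant first): E7 F4 5F.
Little-endian: lowest address holds the least-significant byte.
So at ascending addresses the bytes are 5F F4 E7.

5F F4 E7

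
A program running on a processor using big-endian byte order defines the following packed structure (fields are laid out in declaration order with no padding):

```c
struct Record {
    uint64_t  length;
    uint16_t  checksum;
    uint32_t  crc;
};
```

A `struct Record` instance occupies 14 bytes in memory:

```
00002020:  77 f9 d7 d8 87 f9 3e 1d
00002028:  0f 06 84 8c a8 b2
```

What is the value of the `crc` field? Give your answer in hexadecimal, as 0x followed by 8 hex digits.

0x848CA8B2

`crc` follows `length` (8 B), `checksum` (2 B), so it starts at offset 8 + 2 = 10 and occupies 4 bytes.
Bytes at offsets 10..13: 84 8C A8 B2.
Big-endian stores the most-significant byte at the lowest address.
The bytes are already most-significant first: 0x848CA8B2.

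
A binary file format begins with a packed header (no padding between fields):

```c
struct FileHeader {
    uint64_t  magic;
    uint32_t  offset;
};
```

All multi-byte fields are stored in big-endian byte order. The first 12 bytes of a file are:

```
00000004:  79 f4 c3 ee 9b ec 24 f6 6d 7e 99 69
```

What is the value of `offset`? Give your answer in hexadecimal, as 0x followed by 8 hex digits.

0x6D7E9969

`offset` follows `magic` (8 bytes), so it starts at byte offset 8 and occupies 4 bytes.
Bytes at offsets 8..11: 6D 7E 99 69.
Big-endian stores the most-significant byte at the lowest address.
The bytes are already most-significant first: 0x6D7E9969.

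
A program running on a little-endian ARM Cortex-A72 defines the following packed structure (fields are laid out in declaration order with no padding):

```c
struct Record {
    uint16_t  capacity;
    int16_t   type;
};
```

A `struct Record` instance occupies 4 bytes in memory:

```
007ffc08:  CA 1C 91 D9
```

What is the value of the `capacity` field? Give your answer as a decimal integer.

7370

`capacity` is the first field, at byte offset 0, occupying 2 bytes.
Bytes at offsets 0..1: CA 1C.
Little-endian stores the least-significant byte at the lowest address.
Reassemble most-significant byte first: 1C CA → 0x1CCA.
0x1CCA = 7370.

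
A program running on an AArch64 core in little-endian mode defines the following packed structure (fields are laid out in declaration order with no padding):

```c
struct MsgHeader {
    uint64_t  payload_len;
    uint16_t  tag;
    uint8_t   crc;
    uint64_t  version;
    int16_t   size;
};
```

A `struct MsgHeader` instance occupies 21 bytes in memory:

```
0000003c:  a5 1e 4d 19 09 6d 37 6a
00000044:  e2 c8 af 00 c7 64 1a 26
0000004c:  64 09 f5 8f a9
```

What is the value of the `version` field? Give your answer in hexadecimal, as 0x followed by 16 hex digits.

`version` follows `payload_len` (8 B), `tag` (2 B), `crc` (1 B), so it starts at offset 8 + 2 + 1 = 11 and occupies 8 bytes.
Bytes at offsets 11..18: 00 C7 64 1A 26 64 09 F5.
In little-endian order the low byte comes first in memory.
Reassemble most-significant byte first: F5 09 64 26 1A 64 C7 00 → 0xF50964261A64C700.

0xF50964261A64C700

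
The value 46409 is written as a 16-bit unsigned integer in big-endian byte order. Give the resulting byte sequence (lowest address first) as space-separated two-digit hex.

B5 49

46409 in hexadecimal, padded to 16 bits, is 0xB549.
Split into bytes (most-significant first): B5 49.
Big-endian stores the most-significant byte at the lowest address.
So the memory order matches the most-significant-first order: B5 49.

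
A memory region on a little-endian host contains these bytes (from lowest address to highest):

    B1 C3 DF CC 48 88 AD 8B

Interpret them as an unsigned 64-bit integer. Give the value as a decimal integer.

Little-endian: lowest address holds the least-significant byte.
Reassemble most-significant byte first: 8B AD 88 48 CC DF C3 B1 → 0x8BAD8848CCDFC3B1.
0x8BAD8848CCDFC3B1 = 10064850588499166129.

10064850588499166129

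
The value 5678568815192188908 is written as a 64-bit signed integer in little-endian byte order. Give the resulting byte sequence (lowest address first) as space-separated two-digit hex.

5678568815192188908 in hexadecimal, padded to 64 bits, is 0x4ECE5440462427EC.
Split into bytes (most-significant first): 4E CE 54 40 46 24 27 EC.
Little-endian: lowest address holds the least-significant byte.
So at ascending addresses the bytes are EC 27 24 46 40 54 CE 4E.

EC 27 24 46 40 54 CE 4E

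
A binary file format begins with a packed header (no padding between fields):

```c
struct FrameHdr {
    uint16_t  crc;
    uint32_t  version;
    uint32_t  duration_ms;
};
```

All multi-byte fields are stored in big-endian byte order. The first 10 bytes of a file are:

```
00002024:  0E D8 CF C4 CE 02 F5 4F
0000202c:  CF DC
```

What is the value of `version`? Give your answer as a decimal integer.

3485781506

`version` follows `crc` (2 bytes), so it starts at byte offset 2 and occupies 4 bytes.
Bytes at offsets 2..5: CF C4 CE 02.
Big-endian: lowest address holds the most-significant byte.
The bytes are already most-significant first: 0xCFC4CE02.
0xCFC4CE02 = 3485781506.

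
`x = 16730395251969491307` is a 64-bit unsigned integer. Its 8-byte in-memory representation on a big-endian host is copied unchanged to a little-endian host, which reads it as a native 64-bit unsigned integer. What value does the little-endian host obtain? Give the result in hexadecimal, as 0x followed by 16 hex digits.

16730395251969491307 in 64-bit hexadecimal is 0xE82E4DD71986016B.
Stored big-endian, the bytes at ascending addresses are E8 2E 4D D7 19 86 01 6B.
Read back as little-endian, the first byte is least significant, giving 0x6B018619D74D2EE8.

0x6B018619D74D2EE8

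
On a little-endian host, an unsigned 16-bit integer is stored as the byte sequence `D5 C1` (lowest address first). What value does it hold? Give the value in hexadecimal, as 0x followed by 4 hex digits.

In little-endian order the low byte comes first in memory.
Reassemble most-significant byte first: C1 D5 → 0xC1D5.

0xC1D5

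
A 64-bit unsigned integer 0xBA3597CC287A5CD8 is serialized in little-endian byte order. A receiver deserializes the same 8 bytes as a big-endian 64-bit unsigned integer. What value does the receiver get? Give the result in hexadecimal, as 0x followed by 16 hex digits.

Stored little-endian, the bytes at ascending addresses are D8 5C 7A 28 CC 97 35 BA.
Read back as big-endian, the last byte is least significant, giving 0xD85C7A28CC9735BA.

0xD85C7A28CC9735BA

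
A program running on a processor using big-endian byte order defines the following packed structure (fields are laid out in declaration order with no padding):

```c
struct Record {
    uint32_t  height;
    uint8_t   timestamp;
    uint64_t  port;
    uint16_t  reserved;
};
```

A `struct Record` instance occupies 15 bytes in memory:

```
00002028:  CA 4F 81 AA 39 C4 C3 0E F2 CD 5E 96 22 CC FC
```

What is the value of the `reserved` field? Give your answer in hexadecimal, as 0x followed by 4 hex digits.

0xCCFC

`reserved` follows `height` (4 B), `timestamp` (1 B), `port` (8 B), so it starts at offset 4 + 1 + 8 = 13 and occupies 2 bytes.
Bytes at offsets 13..14: CC FC.
In big-endian order the high byte comes first in memory.
The bytes are already most-significant first: 0xCCFC.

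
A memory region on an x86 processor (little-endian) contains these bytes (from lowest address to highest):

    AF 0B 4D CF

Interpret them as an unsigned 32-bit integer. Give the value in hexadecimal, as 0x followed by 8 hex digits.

0xCF4D0BAF

Little-endian: lowest address holds the least-significant byte.
Reassemble most-significant byte first: CF 4D 0B AF → 0xCF4D0BAF.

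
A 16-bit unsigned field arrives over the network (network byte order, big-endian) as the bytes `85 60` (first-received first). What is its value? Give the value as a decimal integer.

In big-endian order the high byte comes first in memory.
The bytes are already most-significant first: 0x8560.
0x8560 = 34144.

34144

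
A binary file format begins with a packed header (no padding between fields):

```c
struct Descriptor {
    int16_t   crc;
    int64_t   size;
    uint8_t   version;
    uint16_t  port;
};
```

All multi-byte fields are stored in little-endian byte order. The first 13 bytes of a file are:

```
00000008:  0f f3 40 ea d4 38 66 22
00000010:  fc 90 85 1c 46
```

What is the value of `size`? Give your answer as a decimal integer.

`size` follows `crc` (2 bytes), so it starts at byte offset 2 and occupies 8 bytes.
Bytes at offsets 2..9: 40 EA D4 38 66 22 FC 90.
Little-endian stores the least-significant byte at the lowest address.
Reassemble most-significant byte first: 90 FC 22 66 38 D4 EA 40 → 0x90FC226638D4EA40.
Top bit is set, so as a signed 64-bit value this is 0x90FC226638D4EA40 − 2^64 = -7999481015681357248.

-7999481015681357248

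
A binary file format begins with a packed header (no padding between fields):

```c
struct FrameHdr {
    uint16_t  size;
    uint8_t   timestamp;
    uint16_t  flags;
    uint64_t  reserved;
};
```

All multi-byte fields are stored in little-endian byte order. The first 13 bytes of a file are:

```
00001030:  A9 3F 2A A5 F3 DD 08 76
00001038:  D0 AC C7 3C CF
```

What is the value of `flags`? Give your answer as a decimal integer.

`flags` follows `size` (2 B), `timestamp` (1 B), so it starts at offset 2 + 1 = 3 and occupies 2 bytes.
Bytes at offsets 3..4: A5 F3.
In little-endian order the low byte comes first in memory.
Reassemble most-significant byte first: F3 A5 → 0xF3A5.
0xF3A5 = 62373.

62373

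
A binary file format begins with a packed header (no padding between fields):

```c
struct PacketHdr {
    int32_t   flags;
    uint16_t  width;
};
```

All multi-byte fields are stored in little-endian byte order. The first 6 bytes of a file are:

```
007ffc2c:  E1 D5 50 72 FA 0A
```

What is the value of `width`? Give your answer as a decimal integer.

`width` follows `flags` (4 bytes), so it starts at byte offset 4 and occupies 2 bytes.
Bytes at offsets 4..5: FA 0A.
In little-endian order the low byte comes first in memory.
Reassemble most-significant byte first: 0A FA → 0x0AFA.
0x0AFA = 2810.

2810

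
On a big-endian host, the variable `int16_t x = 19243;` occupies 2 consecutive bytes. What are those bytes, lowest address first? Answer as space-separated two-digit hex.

19243 in hexadecimal, padded to 16 bits, is 0x4B2B.
Split into bytes (most-significant first): 4B 2B.
Big-endian: lowest address holds the most-significant byte.
So the memory order matches the most-significant-first order: 4B 2B.

4B 2B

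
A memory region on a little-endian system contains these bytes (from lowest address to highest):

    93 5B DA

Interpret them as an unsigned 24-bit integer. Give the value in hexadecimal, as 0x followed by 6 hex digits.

0xDA5B93

Little-endian stores the least-significant byte at the lowest address.
Reassemble most-significant byte first: DA 5B 93 → 0xDA5B93.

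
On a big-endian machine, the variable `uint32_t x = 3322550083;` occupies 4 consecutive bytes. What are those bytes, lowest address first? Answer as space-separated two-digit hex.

C6 0A 17 43

3322550083 in hexadecimal, padded to 32 bits, is 0xC60A1743.
Split into bytes (most-significant first): C6 0A 17 43.
Big-endian: lowest address holds the most-significant byte.
So the memory order matches the most-significant-first order: C6 0A 17 43.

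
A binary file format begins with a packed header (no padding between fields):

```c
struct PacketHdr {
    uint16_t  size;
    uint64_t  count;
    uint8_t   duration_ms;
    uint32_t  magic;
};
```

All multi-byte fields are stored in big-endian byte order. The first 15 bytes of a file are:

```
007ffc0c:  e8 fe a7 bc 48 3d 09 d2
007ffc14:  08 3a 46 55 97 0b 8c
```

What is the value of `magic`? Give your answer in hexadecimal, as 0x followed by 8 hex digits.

`magic` follows `size` (2 B), `count` (8 B), `duration_ms` (1 B), so it starts at offset 2 + 8 + 1 = 11 and occupies 4 bytes.
Bytes at offsets 11..14: 55 97 0B 8C.
In big-endian order the high byte comes first in memory.
The bytes are already most-significant first: 0x55970B8C.

0x55970B8C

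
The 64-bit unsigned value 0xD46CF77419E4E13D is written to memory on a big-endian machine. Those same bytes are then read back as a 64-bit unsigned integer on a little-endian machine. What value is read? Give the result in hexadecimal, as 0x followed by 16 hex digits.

Stored big-endian, the bytes at ascending addresses are D4 6C F7 74 19 E4 E1 3D.
Read back as little-endian, the first byte is least significant, giving 0x3DE1E41974F76CD4.

0x3DE1E41974F76CD4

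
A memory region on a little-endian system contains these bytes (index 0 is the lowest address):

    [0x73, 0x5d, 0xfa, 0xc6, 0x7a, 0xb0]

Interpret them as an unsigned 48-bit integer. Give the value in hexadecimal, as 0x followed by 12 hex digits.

0xB07AC6FA5D73

Little-endian: lowest address holds the least-significant byte.
Reassemble most-significant byte first: B0 7A C6 FA 5D 73 → 0xB07AC6FA5D73.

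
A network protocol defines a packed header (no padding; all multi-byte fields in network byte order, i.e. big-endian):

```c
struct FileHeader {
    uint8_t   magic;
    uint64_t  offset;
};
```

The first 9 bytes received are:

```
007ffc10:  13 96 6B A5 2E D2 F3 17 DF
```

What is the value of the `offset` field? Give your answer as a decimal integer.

10838938548723455967

`offset` follows `magic` (1 byte), so it starts at byte offset 1 and occupies 8 bytes.
Bytes at offsets 1..8: 96 6B A5 2E D2 F3 17 DF.
Big-endian: lowest address holds the most-significant byte.
The bytes are already most-significant first: 0x966BA52ED2F317DF.
0x966BA52ED2F317DF = 10838938548723455967.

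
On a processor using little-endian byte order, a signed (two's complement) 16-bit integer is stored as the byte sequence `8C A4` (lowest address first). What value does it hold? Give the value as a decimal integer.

Little-endian: lowest address holds the least-significant byte.
Reassemble most-significant byte first: A4 8C → 0xA48C.
Top bit is set, so as a signed 16-bit value this is 0xA48C − 2^16 = -23412.

-23412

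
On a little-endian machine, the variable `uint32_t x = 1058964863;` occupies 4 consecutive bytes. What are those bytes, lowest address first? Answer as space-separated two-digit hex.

7F 85 1E 3F

1058964863 in hexadecimal, padded to 32 bits, is 0x3F1E857F.
Split into bytes (most-significant first): 3F 1E 85 7F.
Little-endian: lowest address holds the least-significant byte.
So at ascending addresses the bytes are 7F 85 1E 3F.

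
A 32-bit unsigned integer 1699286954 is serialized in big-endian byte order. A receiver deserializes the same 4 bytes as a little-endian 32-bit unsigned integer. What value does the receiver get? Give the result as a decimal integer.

2853128549

1699286954 in 32-bit hexadecimal is 0x65490FAA.
Stored big-endian, the bytes at ascending addresses are 65 49 0F AA.
Read back as little-endian, the first byte is least significant, giving 0xAA0F4965.
0xAA0F4965 = 2853128549.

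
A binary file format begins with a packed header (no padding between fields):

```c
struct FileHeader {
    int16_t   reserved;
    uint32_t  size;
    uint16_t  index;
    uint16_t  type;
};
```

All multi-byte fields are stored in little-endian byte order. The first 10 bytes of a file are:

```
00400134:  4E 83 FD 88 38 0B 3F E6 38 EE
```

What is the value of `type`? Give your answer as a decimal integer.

60984

`type` follows `reserved` (2 B), `size` (4 B), `index` (2 B), so it starts at offset 2 + 4 + 2 = 8 and occupies 2 bytes.
Bytes at offsets 8..9: 38 EE.
Little-endian stores the least-significant byte at the lowest address.
Reassemble most-significant byte first: EE 38 → 0xEE38.
0xEE38 = 60984.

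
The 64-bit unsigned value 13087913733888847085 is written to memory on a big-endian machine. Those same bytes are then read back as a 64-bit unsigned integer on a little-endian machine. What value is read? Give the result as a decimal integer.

13087913733888847085 in 64-bit hexadecimal is 0xB5A19C32BF66ACED.
Stored big-endian, the bytes at ascending addresses are B5 A1 9C 32 BF 66 AC ED.
Read back as little-endian, the first byte is least significant, giving 0xEDAC66BF329CA1B5.
0xEDAC66BF329CA1B5 = 17126176454357066165.

17126176454357066165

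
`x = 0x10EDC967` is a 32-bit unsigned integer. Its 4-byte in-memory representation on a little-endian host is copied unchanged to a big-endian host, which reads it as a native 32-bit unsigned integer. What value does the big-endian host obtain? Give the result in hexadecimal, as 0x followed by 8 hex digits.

Stored little-endian, the bytes at ascending addresses are 67 C9 ED 10.
Read back as big-endian, the last byte is least significant, giving 0x67C9ED10.

0x67C9ED10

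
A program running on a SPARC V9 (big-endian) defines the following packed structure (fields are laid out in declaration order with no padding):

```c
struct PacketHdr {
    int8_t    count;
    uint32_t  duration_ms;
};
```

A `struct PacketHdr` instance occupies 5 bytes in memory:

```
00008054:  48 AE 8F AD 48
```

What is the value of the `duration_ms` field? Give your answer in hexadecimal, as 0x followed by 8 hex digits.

0xAE8FAD48

`duration_ms` follows `count` (1 byte), so it starts at byte offset 1 and occupies 4 bytes.
Bytes at offsets 1..4: AE 8F AD 48.
Big-endian stores the most-significant byte at the lowest address.
The bytes are already most-significant first: 0xAE8FAD48.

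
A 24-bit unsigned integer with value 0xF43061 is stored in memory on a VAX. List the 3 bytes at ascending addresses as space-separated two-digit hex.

Split into bytes (most-significant first): F4 30 61.
In little-endian order the low byte comes first in memory.
So at ascending addresses the bytes are 61 30 F4.

61 30 F4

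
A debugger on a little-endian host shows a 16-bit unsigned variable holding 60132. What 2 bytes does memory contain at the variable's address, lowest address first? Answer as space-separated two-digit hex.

60132 in hexadecimal, padded to 16 bits, is 0xEAE4.
Split into bytes (most-significant first): EA E4.
Little-endian: lowest address holds the least-significant byte.
So at ascending addresses the bytes are E4 EA.

E4 EA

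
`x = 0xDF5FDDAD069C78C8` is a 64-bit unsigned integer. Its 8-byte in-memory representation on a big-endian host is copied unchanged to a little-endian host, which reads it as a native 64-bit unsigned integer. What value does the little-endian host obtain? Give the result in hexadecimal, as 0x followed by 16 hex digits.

Stored big-endian, the bytes at ascending addresses are DF 5F DD AD 06 9C 78 C8.
Read back as little-endian, the first byte is least significant, giving 0xC8789C06ADDD5FDF.

0xC8789C06ADDD5FDF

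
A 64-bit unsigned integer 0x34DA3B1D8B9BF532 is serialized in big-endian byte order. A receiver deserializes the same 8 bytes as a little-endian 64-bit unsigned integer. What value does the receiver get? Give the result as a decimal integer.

3672012092983728692

Stored big-endian, the bytes at ascending addresses are 34 DA 3B 1D 8B 9B F5 32.
Read back as little-endian, the first byte is least significant, giving 0x32F59B8B1D3BDA34.
0x32F59B8B1D3BDA34 = 3672012092983728692.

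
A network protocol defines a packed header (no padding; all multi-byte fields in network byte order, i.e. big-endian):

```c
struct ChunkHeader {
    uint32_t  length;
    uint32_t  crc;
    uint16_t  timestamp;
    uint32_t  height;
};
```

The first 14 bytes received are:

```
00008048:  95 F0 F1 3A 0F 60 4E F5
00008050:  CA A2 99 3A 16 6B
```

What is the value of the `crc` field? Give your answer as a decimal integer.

257969909

`crc` follows `length` (4 bytes), so it starts at byte offset 4 and occupies 4 bytes.
Bytes at offsets 4..7: 0F 60 4E F5.
Big-endian: lowest address holds the most-significant byte.
The bytes are already most-significant first: 0x0F604EF5.
0x0F604EF5 = 257969909.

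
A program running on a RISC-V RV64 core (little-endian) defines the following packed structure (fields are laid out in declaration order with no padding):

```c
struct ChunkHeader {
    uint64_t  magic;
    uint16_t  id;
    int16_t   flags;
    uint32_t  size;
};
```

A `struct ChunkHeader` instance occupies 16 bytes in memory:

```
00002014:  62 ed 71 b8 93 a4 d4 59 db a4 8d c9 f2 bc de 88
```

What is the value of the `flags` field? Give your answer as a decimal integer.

-13939

`flags` follows `magic` (8 B), `id` (2 B), so it starts at offset 8 + 2 = 10 and occupies 2 bytes.
Bytes at offsets 10..11: 8D C9.
In little-endian order the low byte comes first in memory.
Reassemble most-significant byte first: C9 8D → 0xC98D.
Top bit is set, so as a signed 16-bit value this is 0xC98D − 2^16 = -13939.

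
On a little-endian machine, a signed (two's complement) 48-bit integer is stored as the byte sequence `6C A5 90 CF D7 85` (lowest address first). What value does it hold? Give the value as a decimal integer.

In little-endian order the low byte comes first in memory.
Reassemble most-significant byte first: 85 D7 CF 90 A5 6C → 0x85D7CF90A56C.
Top bit is set, so as a signed 48-bit value this is 0x85D7CF90A56C − 2^48 = -134313029884564.

-134313029884564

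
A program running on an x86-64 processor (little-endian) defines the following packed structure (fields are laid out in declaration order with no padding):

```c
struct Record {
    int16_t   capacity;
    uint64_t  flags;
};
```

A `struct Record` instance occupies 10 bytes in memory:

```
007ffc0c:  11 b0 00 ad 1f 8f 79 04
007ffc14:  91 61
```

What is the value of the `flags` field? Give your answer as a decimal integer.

7030405413440826624

`flags` follows `capacity` (2 bytes), so it starts at byte offset 2 and occupies 8 bytes.
Bytes at offsets 2..9: 00 AD 1F 8F 79 04 91 61.
In little-endian order the low byte comes first in memory.
Reassemble most-significant byte first: 61 91 04 79 8F 1F AD 00 → 0x619104798F1FAD00.
0x619104798F1FAD00 = 7030405413440826624.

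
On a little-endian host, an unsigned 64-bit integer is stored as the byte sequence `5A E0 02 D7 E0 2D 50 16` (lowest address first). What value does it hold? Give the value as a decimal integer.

1607835510674481242

Little-endian stores the least-significant byte at the lowest address.
Reassemble most-significant byte first: 16 50 2D E0 D7 02 E0 5A → 0x16502DE0D702E05A.
0x16502DE0D702E05A = 1607835510674481242.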